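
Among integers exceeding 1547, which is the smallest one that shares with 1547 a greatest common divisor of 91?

1638

Multiples of 91 above 1547: 91·18, 91·19, … . Need the cofactor coprime to 1547/91 = 17.
Checking s = 18, 19, … the first with gcd(s, 17) = 1 is s = 18, giving 1638.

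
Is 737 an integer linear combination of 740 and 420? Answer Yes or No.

By Bézout, 740p − 420q = 737 has integer solutions iff gcd(740, 420) | 737.
Euclid: 740 = 1·420 + 320; 420 = 1·320 + 100; 320 = 3·100 + 20; 100 = 5·20 + 0. gcd = 20; 737 mod 20 = 17. No.

No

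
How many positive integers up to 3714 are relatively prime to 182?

1469

Prime factors of 182: 2, 7, 13. Count integers ≤ 3714 divisible by none of them.
By inclusion–exclusion: 3714 − ⌊3714/2⌋ − ⌊3714/7⌋ − ⌊3714/13⌋ + ⌊3714/14⌋ + ⌊3714/26⌋ + ⌊3714/91⌋ − ⌊3714/182⌋ = 1469.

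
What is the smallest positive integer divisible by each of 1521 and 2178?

1521 = 3² · 13²; 2178 = 2 · 3² · 11²
max exponents: 2 · 3² · 11² · 13² = 368082

368082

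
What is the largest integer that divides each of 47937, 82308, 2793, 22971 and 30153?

gcd(47937, 82308): 82308 = 1·47937 + 34371; 47937 = 1·34371 + 13566; 34371 = 2·13566 + 7239; 13566 = 1·7239 + 6327; 7239 = 1·6327 + 912; 6327 = 6·912 + 855; 912 = 1·855 + 57; 855 = 15·57 + 0 → 57
gcd(57, 2793): 2793 = 49·57 + 0 → 57
gcd(57, 22971): 22971 = 403·57 + 0 → 57
gcd(57, 30153): 30153 = 529·57 + 0 → 57

57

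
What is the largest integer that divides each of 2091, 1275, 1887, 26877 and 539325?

gcd(2091, 1275): 2091 = 1·1275 + 816; 1275 = 1·816 + 459; 816 = 1·459 + 357; 459 = 1·357 + 102; 357 = 3·102 + 51; 102 = 2·51 + 0 → 51
gcd(51, 1887): 1887 = 37·51 + 0 → 51
gcd(51, 26877): 26877 = 527·51 + 0 → 51
gcd(51, 539325): 539325 = 10575·51 + 0 → 51

51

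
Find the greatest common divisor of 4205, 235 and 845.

gcd(4205, 235): 4205 = 17·235 + 210; 235 = 1·210 + 25; 210 = 8·25 + 10; 25 = 2·10 + 5; 10 = 2·5 + 0 → 5
gcd(5, 845): 845 = 169·5 + 0 → 5

5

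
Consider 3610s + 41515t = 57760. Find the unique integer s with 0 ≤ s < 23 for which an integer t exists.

16

gcd(3610, 41515) = 1805 (Euclid: 41515 = 11·3610 + 1805; 3610 = 2·1805 + 0), and 1805 | 57760.
Extended Euclid: 3610·(-11) + 41515·(1) = 1805. Scale by 32: s₀ = -352.
General solution s = s₀ + 23k; reducing mod 23 gives s = 16 (and t = 0).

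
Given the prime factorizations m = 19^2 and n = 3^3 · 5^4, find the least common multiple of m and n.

6091875

max exponent per prime: 3^3 · 5^4 · 19^2 = 6091875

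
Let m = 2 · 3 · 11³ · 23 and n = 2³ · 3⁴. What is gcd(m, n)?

min exponent per shared prime: 2 · 3 = 6

6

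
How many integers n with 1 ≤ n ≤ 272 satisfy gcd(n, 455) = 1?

Prime factors of 455: 5, 7, 13. Count integers ≤ 272 divisible by none of them.
By inclusion–exclusion: 272 − ⌊272/5⌋ − ⌊272/7⌋ − ⌊272/13⌋ + ⌊272/35⌋ + ⌊272/65⌋ + ⌊272/91⌋ − ⌊272/455⌋ = 173.

173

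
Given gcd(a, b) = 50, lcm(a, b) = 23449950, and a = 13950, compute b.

a·b = gcd·lcm = 50·23449950 = 1172497500, so b = 1172497500/13950 = 84050.

84050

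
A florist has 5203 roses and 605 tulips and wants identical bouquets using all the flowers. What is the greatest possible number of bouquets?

Euclid: 5203 = 8·605 + 363; 605 = 1·363 + 242; 363 = 1·242 + 121; 242 = 2·121 + 0. Last nonzero remainder: 121.

121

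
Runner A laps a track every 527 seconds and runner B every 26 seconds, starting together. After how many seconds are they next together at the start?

gcd first: 527 = 20·26 + 7; 26 = 3·7 + 5; 7 = 1·5 + 2; 5 = 2·2 + 1; 2 = 2·1 + 0 → gcd = 1
lcm = 527·26/gcd = 13702/1 = 13702

13702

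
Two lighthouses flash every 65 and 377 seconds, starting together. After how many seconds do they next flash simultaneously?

1885

gcd first: 377 = 5·65 + 52; 65 = 1·52 + 13; 52 = 4·13 + 0 → gcd = 13
lcm = 65·377/gcd = 24505/13 = 1885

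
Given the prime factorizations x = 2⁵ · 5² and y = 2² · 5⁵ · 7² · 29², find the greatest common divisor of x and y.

min exponent per shared prime: 2² · 5² = 100

100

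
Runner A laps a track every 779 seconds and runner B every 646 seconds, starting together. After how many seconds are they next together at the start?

26486

779 = 19 · 41; 646 = 2 · 17 · 19
max exponents: 2 · 17 · 19 · 41 = 26486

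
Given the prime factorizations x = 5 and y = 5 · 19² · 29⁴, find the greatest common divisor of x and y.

min exponent per shared prime: 5 = 5

5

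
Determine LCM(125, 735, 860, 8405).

125 = 5³; 735 = 3 · 5 · 7²; 860 = 2² · 5 · 43; 8405 = 5 · 41²
lcm takes max exponent of each prime: 2² · 3 · 5³ · 7² · 41² · 43 = 5312800500

5312800500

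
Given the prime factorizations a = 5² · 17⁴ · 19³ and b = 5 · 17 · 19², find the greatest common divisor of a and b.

min exponent per shared prime: 5 · 17 · 19² = 30685

30685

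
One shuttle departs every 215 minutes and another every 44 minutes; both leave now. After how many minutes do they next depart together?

215 = 5 · 43; 44 = 2² · 11
max exponents: 2² · 5 · 11 · 43 = 9460

9460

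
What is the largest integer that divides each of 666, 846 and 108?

666 = 2 · 3² · 37; 846 = 2 · 3² · 47; 108 = 2² · 3³
gcd takes min exponent of each prime: 2 · 3² = 18

18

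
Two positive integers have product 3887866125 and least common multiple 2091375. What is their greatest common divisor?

gcd·lcm = product, so gcd = 3887866125/2091375 = 1859.

1859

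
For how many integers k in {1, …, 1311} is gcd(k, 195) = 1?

646

195 = 3·5·13. Inclusion–exclusion on these primes:
1311 − ⌊1311/3⌋ − ⌊1311/5⌋ − ⌊1311/13⌋ + ⌊1311/15⌋ + ⌊1311/39⌋ + ⌊1311/65⌋ − ⌊1311/195⌋ = 646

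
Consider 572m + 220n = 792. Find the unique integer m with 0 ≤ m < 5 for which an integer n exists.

Reduce mod 220: 572m ≡ 792 (mod 220). With g = gcd(572, 220) = 44 dividing 792, divide through: 13m ≡ 18 (mod 5).
Since gcd(13, 5) = 1, m ≡ 18·(13)⁻¹ ≡ 1 (mod 5). Smallest non-negative: 1.

1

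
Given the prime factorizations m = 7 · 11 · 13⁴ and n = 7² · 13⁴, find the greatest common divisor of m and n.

min exponent per shared prime: 7 · 13⁴ = 199927

199927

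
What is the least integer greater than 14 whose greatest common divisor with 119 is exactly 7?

119 = 7·17. Any x with gcd(x, 119) = 7 is a multiple of 7, say 7s, with s coprime to 17.
Need s > 14/7, so s ≥ 3. First s ≥ 3 with gcd(s, 17) = 1 is s = 3. Thus x = 7·3 = 21.

21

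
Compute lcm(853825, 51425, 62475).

309938475

853825 = 5² · 7² · 17 · 41; 51425 = 5² · 11² · 17; 62475 = 3 · 5² · 7² · 17
lcm takes max exponent of each prime: 3 · 5² · 7² · 11² · 17 · 41 = 309938475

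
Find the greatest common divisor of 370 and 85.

5

370 = 2 · 5 · 37
85 = 5 · 17
Common: 5 = 5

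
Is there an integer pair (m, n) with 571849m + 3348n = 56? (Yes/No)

Yes

gcd(571849, 3348): 571849 = 170·3348 + 2689; 3348 = 1·2689 + 659; 2689 = 4·659 + 53; 659 = 12·53 + 23; 53 = 2·23 + 7; 23 = 3·7 + 2; 7 = 3·2 + 1; 2 = 2·1 + 0 → 1
1 divides 56, so a solution exists.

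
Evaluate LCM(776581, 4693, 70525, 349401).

lcm(776581, 4693) = 776581·4693/gcd = 3644494633/13 = 280345741
lcm(280345741, 70525) = 280345741·70525/gcd = 19771383384025/403 = 49060504675
lcm(49060504675, 349401) = 49060504675·349401/gcd = 17141789393949675/403 = 42535457553225

42535457553225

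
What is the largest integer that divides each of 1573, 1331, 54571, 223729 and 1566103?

121

1573 = 11² · 13; 1331 = 11³; 54571 = 11³ · 41; 223729 = 11² · 43²; 1566103 = 7 · 11² · 43²
gcd takes min exponent of each prime: 11² = 121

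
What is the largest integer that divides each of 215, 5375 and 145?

215 = 5 · 43; 5375 = 5³ · 43; 145 = 5 · 29
gcd takes min exponent of each prime: 5 = 5

5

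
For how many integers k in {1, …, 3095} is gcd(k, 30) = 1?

30 = 2·3·5. Inclusion–exclusion on these primes:
3095 − ⌊3095/2⌋ − ⌊3095/3⌋ − ⌊3095/5⌋ + ⌊3095/6⌋ + ⌊3095/10⌋ + ⌊3095/15⌋ − ⌊3095/30⌋ = 825

825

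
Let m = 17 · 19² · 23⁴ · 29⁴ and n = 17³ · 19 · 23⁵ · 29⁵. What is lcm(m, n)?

max exponent per prime: 17³ · 19² · 23⁵ · 29⁵ = 234144055137454558451

234144055137454558451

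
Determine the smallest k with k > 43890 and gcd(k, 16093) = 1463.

16093 = 1463·11. Any k with gcd(k, 16093) = 1463 is a multiple of 1463, say 1463s, with s coprime to 11.
Need s > 43890/1463, so s ≥ 31. First s ≥ 31 with gcd(s, 11) = 1 is s = 31. Thus k = 1463·31 = 45353.

45353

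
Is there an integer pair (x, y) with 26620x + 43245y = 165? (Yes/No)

gcd(26620, 43245): 43245 = 1·26620 + 16625; 26620 = 1·16625 + 9995; 16625 = 1·9995 + 6630; 9995 = 1·6630 + 3365; 6630 = 1·3365 + 3265; 3365 = 1·3265 + 100; 3265 = 32·100 + 65; 100 = 1·65 + 35; 65 = 1·35 + 30; 35 = 1·30 + 5; 30 = 6·5 + 0 → 5
5 divides 165, so a solution exists.

Yes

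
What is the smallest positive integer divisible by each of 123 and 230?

28290

123 = 3 · 41; 230 = 2 · 5 · 23
max exponents: 2 · 3 · 5 · 23 · 41 = 28290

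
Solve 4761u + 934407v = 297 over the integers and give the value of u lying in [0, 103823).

56720

Euclid: 934407 = 196·4761 + 1251; 4761 = 3·1251 + 1008; 1251 = 1·1008 + 243; 1008 = 4·243 + 36; 243 = 6·36 + 27; 36 = 1·27 + 9; 27 = 3·9 + 0 → gcd = 9; 297 = 9·33.
Back-substitution yields 4761·(26888) + 934407·(-137) = 9, so one solution is u = 26888·33 = 887304, v = -137·33 = -4521.
Solutions in u differ by 934407/9 = 103823; the one in [0, 103823) is 887304 mod 103823 = 56720.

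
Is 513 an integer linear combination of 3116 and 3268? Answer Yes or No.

gcd(3116, 3268): 3268 = 1·3116 + 152; 3116 = 20·152 + 76; 152 = 2·76 + 0 → 76
76 does not divide 513, so a solution does not exist.

No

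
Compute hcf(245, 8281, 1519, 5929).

49

245 = 5 · 7²; 8281 = 7² · 13²; 1519 = 7² · 31; 5929 = 7² · 11²
gcd takes min exponent of each prime: 7² = 49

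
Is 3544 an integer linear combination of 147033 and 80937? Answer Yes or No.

gcd(147033, 80937): 147033 = 1·80937 + 66096; 80937 = 1·66096 + 14841; 66096 = 4·14841 + 6732; 14841 = 2·6732 + 1377; 6732 = 4·1377 + 1224; 1377 = 1·1224 + 153; 1224 = 8·153 + 0 → 153
153 does not divide 3544, so a solution does not exist.

No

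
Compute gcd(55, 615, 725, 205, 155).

5

55 = 5 · 11; 615 = 3 · 5 · 41; 725 = 5² · 29; 205 = 5 · 41; 155 = 5 · 31
gcd takes min exponent of each prime: 5 = 5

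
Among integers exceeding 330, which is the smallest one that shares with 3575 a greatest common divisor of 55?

385

3575 = 55·65. Any x with gcd(x, 3575) = 55 is a multiple of 55, say 55s, with s coprime to 65.
Need s > 330/55, so s ≥ 7. First s ≥ 7 with gcd(s, 65) = 1 is s = 7. Thus x = 55·7 = 385.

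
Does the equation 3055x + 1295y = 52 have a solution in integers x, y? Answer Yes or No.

No

By Bézout, 3055x + 1295y = 52 has integer solutions iff gcd(3055, 1295) | 52.
Euclid: 3055 = 2·1295 + 465; 1295 = 2·465 + 365; 465 = 1·365 + 100; 365 = 3·100 + 65; 100 = 1·65 + 35; 65 = 1·35 + 30; 35 = 1·30 + 5; 30 = 6·5 + 0. gcd = 5; 52 mod 5 = 2. No.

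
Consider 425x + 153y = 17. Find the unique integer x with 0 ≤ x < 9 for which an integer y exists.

Reduce mod 153: 425x ≡ 17 (mod 153). With g = gcd(425, 153) = 17 dividing 17, divide through: 25x ≡ 1 (mod 9).
Since gcd(25, 9) = 1, x ≡ 1·(25)⁻¹ ≡ 4 (mod 9). Smallest non-negative: 4.

4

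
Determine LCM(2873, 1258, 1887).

lcm(2873, 1258) = 2873·1258/gcd = 3614234/17 = 212602
lcm(212602, 1887) = 212602·1887/gcd = 401179974/629 = 637806

637806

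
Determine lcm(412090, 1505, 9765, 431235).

412090 = 2 · 5 · 7² · 29²; 1505 = 5 · 7 · 43; 9765 = 3² · 5 · 7 · 31; 431235 = 3² · 5 · 7 · 37²
lcm takes max exponent of each prime: 2 · 3² · 5 · 7² · 29² · 31 · 37² · 43 = 6768122066370

6768122066370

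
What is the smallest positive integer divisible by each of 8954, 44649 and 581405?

15875844930

lcm(8954, 44649) = 8954·44649/gcd = 399787146/121 = 3304026
lcm(3304026, 581405) = 3304026·581405/gcd = 1920977236530/121 = 15875844930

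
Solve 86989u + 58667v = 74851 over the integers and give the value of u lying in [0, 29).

Reduce mod 58667: 86989u ≡ 74851 (mod 58667). With g = gcd(86989, 58667) = 2023 dividing 74851, divide through: 43u ≡ 37 (mod 29).
Since gcd(43, 29) = 1, u ≡ 37·(43)⁻¹ ≡ 13 (mod 29). Smallest non-negative: 13.

13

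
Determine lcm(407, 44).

gcd first: 407 = 9·44 + 11; 44 = 4·11 + 0 → gcd = 11
lcm = 407·44/gcd = 17908/11 = 1628

1628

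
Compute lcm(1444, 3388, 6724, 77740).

1444 = 2² · 19²; 3388 = 2² · 7 · 11²; 6724 = 2² · 41²; 77740 = 2² · 5 · 13² · 23
lcm takes max exponent of each prime: 2² · 5 · 7 · 11² · 13² · 19² · 23 · 41² = 39957918980980

39957918980980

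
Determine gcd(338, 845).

169

Euclid: 845 = 2·338 + 169; 338 = 2·169 + 0. Last nonzero remainder: 169.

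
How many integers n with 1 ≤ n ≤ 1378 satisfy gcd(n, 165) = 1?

668

165 = 3·5·11. Inclusion–exclusion on these primes:
1378 − ⌊1378/3⌋ − ⌊1378/5⌋ − ⌊1378/11⌋ + ⌊1378/15⌋ + ⌊1378/33⌋ + ⌊1378/55⌋ − ⌊1378/165⌋ = 668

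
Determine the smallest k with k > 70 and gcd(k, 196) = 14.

126

Multiples of 14 above 70: 14·6, 14·7, … . Need the cofactor coprime to 196/14 = 14.
Checking s = 6, 7, … the first with gcd(s, 14) = 1 is s = 9, giving 126.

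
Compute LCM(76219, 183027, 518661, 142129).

76219 = 11 · 13² · 41; 183027 = 3 · 13² · 19²; 518661 = 3² · 11 · 13² · 31; 142129 = 13² · 29²
lcm takes max exponent of each prime: 3² · 11 · 13² · 19² · 29² · 31 · 41 = 6456105928701

6456105928701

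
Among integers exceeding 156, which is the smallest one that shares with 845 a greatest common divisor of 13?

gcd(x, 845) = 13 forces 13 | x; write x = 13s. Then gcd(13s, 13·65) = 13·gcd(s, 65), so need gcd(s, 65) = 1.
13s > 156 gives s ≥ 13. The least s ≥ 13 coprime to 65 is 14, so x = 13·14 = 182.

182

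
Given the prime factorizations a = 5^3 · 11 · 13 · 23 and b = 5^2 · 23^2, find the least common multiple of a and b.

9455875

max exponent per prime: 5^3 · 11 · 13 · 23^2 = 9455875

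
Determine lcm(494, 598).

11362

494 = 2 · 13 · 19; 598 = 2 · 13 · 23
max exponents: 2 · 13 · 19 · 23 = 11362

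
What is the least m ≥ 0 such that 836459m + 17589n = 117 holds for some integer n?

Euclid: 836459 = 47·17589 + 9776; 17589 = 1·9776 + 7813; 9776 = 1·7813 + 1963; 7813 = 3·1963 + 1924; 1963 = 1·1924 + 39; 1924 = 49·39 + 13; 39 = 3·13 + 0 → gcd = 13; 117 = 13·9.
Back-substitution yields 836459·(-448) + 17589·(21305) = 13, so one solution is m = -448·9 = -4032, n = 21305·9 = 191745.
Solutions in m differ by 17589/13 = 1353; the one in [0, 1353) is -4032 mod 1353 = 27.

27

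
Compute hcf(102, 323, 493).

gcd(102, 323): 323 = 3·102 + 17; 102 = 6·17 + 0 → 17
gcd(17, 493): 493 = 29·17 + 0 → 17

17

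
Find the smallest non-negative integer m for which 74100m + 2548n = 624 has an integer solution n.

3

Reduce mod 2548: 74100m ≡ 624 (mod 2548). With g = gcd(74100, 2548) = 52 dividing 624, divide through: 1425m ≡ 12 (mod 49).
Since gcd(1425, 49) = 1, m ≡ 12·(1425)⁻¹ ≡ 3 (mod 49). Smallest non-negative: 3.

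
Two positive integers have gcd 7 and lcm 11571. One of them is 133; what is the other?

m·n = gcd·lcm = 7·11571 = 80997, so n = 80997/133 = 609.

609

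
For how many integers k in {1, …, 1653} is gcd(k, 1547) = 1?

1230

1547 = 7·13·17. Inclusion–exclusion on these primes:
1653 − ⌊1653/7⌋ − ⌊1653/13⌋ − ⌊1653/17⌋ + ⌊1653/91⌋ + ⌊1653/119⌋ + ⌊1653/221⌋ − ⌊1653/1547⌋ = 1230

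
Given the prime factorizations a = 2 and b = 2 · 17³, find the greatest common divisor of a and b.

min exponent per shared prime: 2 = 2

2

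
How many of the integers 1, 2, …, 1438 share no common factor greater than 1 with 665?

935

665 = 5·7·19. Inclusion–exclusion on these primes:
1438 − ⌊1438/5⌋ − ⌊1438/7⌋ − ⌊1438/19⌋ + ⌊1438/35⌋ + ⌊1438/95⌋ + ⌊1438/133⌋ − ⌊1438/665⌋ = 935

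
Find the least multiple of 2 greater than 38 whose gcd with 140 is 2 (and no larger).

46

140 = 2·70. Any t with gcd(t, 140) = 2 is a multiple of 2, say 2s, with s coprime to 70.
Need s > 38/2, so s ≥ 20. First s ≥ 20 with gcd(s, 70) = 1 is s = 23. Thus t = 2·23 = 46.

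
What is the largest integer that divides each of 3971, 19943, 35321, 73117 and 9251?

3971 = 11 · 19²; 19943 = 7² · 11 · 37; 35321 = 11 · 13² · 19; 73117 = 11 · 17² · 23; 9251 = 11 · 29²
gcd takes min exponent of each prime: 11 = 11

11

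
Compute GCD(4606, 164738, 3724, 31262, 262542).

98

4606 = 2 · 7² · 47; 164738 = 2 · 7² · 41²; 3724 = 2² · 7² · 19; 31262 = 2 · 7² · 11 · 29; 262542 = 2 · 3 · 7² · 19 · 47
gcd takes min exponent of each prime: 2 · 7² = 98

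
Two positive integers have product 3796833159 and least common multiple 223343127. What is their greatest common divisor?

From gcd × lcm = mn: gcd = 3796833159 / 223343127 = 17.

17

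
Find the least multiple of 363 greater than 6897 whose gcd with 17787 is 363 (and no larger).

17787 = 363·49. Any x with gcd(x, 17787) = 363 is a multiple of 363, say 363s, with s coprime to 49.
Need s > 6897/363, so s ≥ 20. First s ≥ 20 with gcd(s, 49) = 1 is s = 20. Thus x = 363·20 = 7260.

7260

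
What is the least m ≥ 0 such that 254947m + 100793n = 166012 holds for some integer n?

5

gcd(254947, 100793) = 5929 (Euclid: 254947 = 2·100793 + 53361; 100793 = 1·53361 + 47432; 53361 = 1·47432 + 5929; 47432 = 8·5929 + 0), and 5929 | 166012.
Extended Euclid: 254947·(2) + 100793·(-5) = 5929. Scale by 28: m₀ = 56.
General solution m = m₀ + 17t; reducing mod 17 gives m = 5 (and n = -11).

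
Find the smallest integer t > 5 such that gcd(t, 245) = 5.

10

gcd(t, 245) = 5 forces 5 | t; write t = 5s. Then gcd(5s, 5·49) = 5·gcd(s, 49), so need gcd(s, 49) = 1.
5s > 5 gives s ≥ 2. The least s ≥ 2 coprime to 49 is 2, so t = 5·2 = 10.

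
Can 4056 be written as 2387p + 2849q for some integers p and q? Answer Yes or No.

No

gcd(2387, 2849): 2849 = 1·2387 + 462; 2387 = 5·462 + 77; 462 = 6·77 + 0 → 77
77 does not divide 4056, so a solution does not exist.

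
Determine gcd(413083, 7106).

Euclid: 413083 = 58·7106 + 935; 7106 = 7·935 + 561; 935 = 1·561 + 374; 561 = 1·374 + 187; 374 = 2·187 + 0. Last nonzero remainder: 187.

187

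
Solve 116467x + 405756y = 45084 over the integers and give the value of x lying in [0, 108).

84

gcd(116467, 405756) = 3757 (Euclid: 405756 = 3·116467 + 56355; 116467 = 2·56355 + 3757; 56355 = 15·3757 + 0), and 3757 | 45084.
Extended Euclid: 116467·(7) + 405756·(-2) = 3757. Scale by 12: x₀ = 84.
General solution x = x₀ + 108t; reducing mod 108 gives x = 84 (and y = -24).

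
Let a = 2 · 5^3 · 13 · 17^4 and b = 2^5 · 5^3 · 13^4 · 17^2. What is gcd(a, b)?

939250

min exponent per shared prime: 2 · 5^3 · 13 · 17^2 = 939250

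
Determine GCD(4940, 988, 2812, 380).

gcd(4940, 988): 4940 = 5·988 + 0 → 988
gcd(988, 2812): 2812 = 2·988 + 836; 988 = 1·836 + 152; 836 = 5·152 + 76; 152 = 2·76 + 0 → 76
gcd(76, 380): 380 = 5·76 + 0 → 76

76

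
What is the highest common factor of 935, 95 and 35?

5

gcd(935, 95): 935 = 9·95 + 80; 95 = 1·80 + 15; 80 = 5·15 + 5; 15 = 3·5 + 0 → 5
gcd(5, 35): 35 = 7·5 + 0 → 5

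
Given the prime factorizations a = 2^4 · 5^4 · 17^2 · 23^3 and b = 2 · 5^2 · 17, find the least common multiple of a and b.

35162630000

max exponent per prime: 2^4 · 5^4 · 17^2 · 23^3 = 35162630000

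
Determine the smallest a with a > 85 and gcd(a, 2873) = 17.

102

Multiples of 17 above 85: 17·6, 17·7, … . Need the cofactor coprime to 2873/17 = 169.
Checking s = 6, 7, … the first with gcd(s, 169) = 1 is s = 6, giving 102.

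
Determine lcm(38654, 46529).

256933138

gcd first: 46529 = 1·38654 + 7875; 38654 = 4·7875 + 7154; 7875 = 1·7154 + 721; 7154 = 9·721 + 665; 721 = 1·665 + 56; 665 = 11·56 + 49; 56 = 1·49 + 7; 49 = 7·7 + 0 → gcd = 7
lcm = 38654·46529/gcd = 1798531966/7 = 256933138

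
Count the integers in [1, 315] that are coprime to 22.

144

22 = 2·11. Inclusion–exclusion on these primes:
315 − ⌊315/2⌋ − ⌊315/11⌋ + ⌊315/22⌋ = 144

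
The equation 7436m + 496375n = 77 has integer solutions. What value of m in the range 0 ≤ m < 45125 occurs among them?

5407

gcd(7436, 496375) = 11 (Euclid: 496375 = 66·7436 + 5599; 7436 = 1·5599 + 1837; 5599 = 3·1837 + 88; 1837 = 20·88 + 77; 88 = 1·77 + 11; 77 = 7·11 + 0), and 11 | 77.
Extended Euclid: 7436·(-5674) + 496375·(85) = 11. Scale by 7: m₀ = -39718.
General solution m = m₀ + 45125t; reducing mod 45125 gives m = 5407 (and n = -81).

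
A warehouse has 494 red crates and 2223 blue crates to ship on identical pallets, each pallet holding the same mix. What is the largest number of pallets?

494 = 2 · 13 · 19
2223 = 3² · 13 · 19
Common: 13 · 19 = 247

247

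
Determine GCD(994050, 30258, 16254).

994050 = 2 · 3² · 5² · 47²; 30258 = 2 · 3² · 41²; 16254 = 2 · 3³ · 7 · 43
gcd takes min exponent of each prime: 2 · 3² = 18

18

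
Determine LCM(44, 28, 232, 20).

89320

lcm(44, 28) = 44·28/gcd = 1232/4 = 308
lcm(308, 232) = 308·232/gcd = 71456/4 = 17864
lcm(17864, 20) = 17864·20/gcd = 357280/4 = 89320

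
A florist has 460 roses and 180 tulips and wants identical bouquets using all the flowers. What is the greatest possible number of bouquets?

Euclid: 460 = 2·180 + 100; 180 = 1·100 + 80; 100 = 1·80 + 20; 80 = 4·20 + 0. Last nonzero remainder: 20.

20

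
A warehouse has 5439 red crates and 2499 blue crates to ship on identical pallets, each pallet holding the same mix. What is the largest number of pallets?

147

Euclid: 5439 = 2·2499 + 441; 2499 = 5·441 + 294; 441 = 1·294 + 147; 294 = 2·147 + 0. Last nonzero remainder: 147.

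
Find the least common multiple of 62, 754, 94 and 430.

62 = 2 · 31; 754 = 2 · 13 · 29; 94 = 2 · 47; 430 = 2 · 5 · 43
lcm takes max exponent of each prime: 2 · 5 · 13 · 29 · 31 · 43 · 47 = 236194270

236194270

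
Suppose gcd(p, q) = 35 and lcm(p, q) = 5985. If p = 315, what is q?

665

Using pq = gcd(p,q)·lcm(p,q) = 35·5985 = 209475, we get q = 209475/315 = 665.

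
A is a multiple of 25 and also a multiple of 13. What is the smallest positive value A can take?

325

25 = 5²; 13 = 13
max exponents: 5² · 13 = 325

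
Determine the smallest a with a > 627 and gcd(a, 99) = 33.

660

Multiples of 33 above 627: 33·20, 33·21, … . Need the cofactor coprime to 99/33 = 3.
Checking s = 20, 21, … the first with gcd(s, 3) = 1 is s = 20, giving 660.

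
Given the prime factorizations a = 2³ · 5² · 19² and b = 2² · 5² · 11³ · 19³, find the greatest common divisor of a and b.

min exponent per shared prime: 2² · 5² · 19² = 36100

36100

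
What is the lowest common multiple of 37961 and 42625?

37961 = 7 · 11 · 17 · 29; 42625 = 5³ · 11 · 31
max exponents: 5³ · 7 · 11 · 17 · 29 · 31 = 147098875

147098875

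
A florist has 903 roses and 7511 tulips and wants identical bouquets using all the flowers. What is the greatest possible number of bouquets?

7

903 = 3 · 7 · 43
7511 = 7 · 29 · 37
Common: 7 = 7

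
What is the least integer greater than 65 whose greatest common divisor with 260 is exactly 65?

195

gcd(a, 260) = 65 forces 65 | a; write a = 65s. Then gcd(65s, 65·4) = 65·gcd(s, 4), so need gcd(s, 4) = 1.
65s > 65 gives s ≥ 2. The least s ≥ 2 coprime to 4 is 3, so a = 65·3 = 195.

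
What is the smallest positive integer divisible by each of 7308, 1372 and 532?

7308 = 2² · 3² · 7 · 29; 1372 = 2² · 7³; 532 = 2² · 7 · 19
lcm takes max exponent of each prime: 2² · 3² · 7³ · 19 · 29 = 6803748

6803748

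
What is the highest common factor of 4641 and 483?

21

Euclid: 4641 = 9·483 + 294; 483 = 1·294 + 189; 294 = 1·189 + 105; 189 = 1·105 + 84; 105 = 1·84 + 21; 84 = 4·21 + 0. Last nonzero remainder: 21.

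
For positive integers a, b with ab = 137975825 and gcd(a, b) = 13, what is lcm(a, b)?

10613525

Since gcd(a,b)·lcm(a,b) = ab, lcm = 137975825/13 = 10613525.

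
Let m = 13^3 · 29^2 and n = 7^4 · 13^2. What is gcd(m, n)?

min exponent per shared prime: 13^2 = 169

169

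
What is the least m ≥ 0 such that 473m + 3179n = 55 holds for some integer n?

27

Euclid: 3179 = 6·473 + 341; 473 = 1·341 + 132; 341 = 2·132 + 77; 132 = 1·77 + 55; 77 = 1·55 + 22; 55 = 2·22 + 11; 22 = 2·11 + 0 → gcd = 11; 55 = 11·5.
Back-substitution yields 473·(121) + 3179·(-18) = 11, so one solution is m = 121·5 = 605, n = -18·5 = -90.
Solutions in m differ by 3179/11 = 289; the one in [0, 289) is 605 mod 289 = 27.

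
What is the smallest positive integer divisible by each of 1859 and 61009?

671099

gcd first: 61009 = 32·1859 + 1521; 1859 = 1·1521 + 338; 1521 = 4·338 + 169; 338 = 2·169 + 0 → gcd = 169
lcm = 1859·61009/gcd = 113415731/169 = 671099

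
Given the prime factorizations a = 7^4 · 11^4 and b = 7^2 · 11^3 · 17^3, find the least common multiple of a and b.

172706890433

max exponent per prime: 7^4 · 11^4 · 17^3 = 172706890433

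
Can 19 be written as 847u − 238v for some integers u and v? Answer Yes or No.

No

gcd(847, 238): 847 = 3·238 + 133; 238 = 1·133 + 105; 133 = 1·105 + 28; 105 = 3·28 + 21; 28 = 1·21 + 7; 21 = 3·7 + 0 → 7
7 does not divide 19, so a solution does not exist.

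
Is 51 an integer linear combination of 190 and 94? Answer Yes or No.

No

By Bézout, 190x − 94y = 51 has integer solutions iff gcd(190, 94) | 51.
Euclid: 190 = 2·94 + 2; 94 = 47·2 + 0. gcd = 2; 51 mod 2 = 1. No.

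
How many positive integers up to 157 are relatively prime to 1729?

1729 = 7·13·19. Inclusion–exclusion on these primes:
157 − ⌊157/7⌋ − ⌊157/13⌋ − ⌊157/19⌋ + ⌊157/91⌋ + ⌊157/133⌋ + ⌊157/247⌋ − ⌊157/1729⌋ = 117

117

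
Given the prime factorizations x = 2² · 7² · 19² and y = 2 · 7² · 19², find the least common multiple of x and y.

70756

max exponent per prime: 2² · 7² · 19² = 70756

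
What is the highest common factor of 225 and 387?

9

225 = 3² · 5²
387 = 3² · 43
Common: 3² = 9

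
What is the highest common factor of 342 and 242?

2

342 = 2 · 3² · 19
242 = 2 · 11²
Common: 2 = 2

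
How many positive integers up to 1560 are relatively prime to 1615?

1113

1615 = 5·17·19. Inclusion–exclusion on these primes:
1560 − ⌊1560/5⌋ − ⌊1560/17⌋ − ⌊1560/19⌋ + ⌊1560/85⌋ + ⌊1560/95⌋ + ⌊1560/323⌋ − ⌊1560/1615⌋ = 1113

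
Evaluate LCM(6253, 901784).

33366008

6253 = 13² · 37; 901784 = 2³ · 13² · 23 · 29
max exponents: 2³ · 13² · 23 · 29 · 37 = 33366008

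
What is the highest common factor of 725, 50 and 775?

25

725 = 5² · 29; 50 = 2 · 5²; 775 = 5² · 31
gcd takes min exponent of each prime: 5² = 25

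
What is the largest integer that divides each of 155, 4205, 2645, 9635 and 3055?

gcd(155, 4205): 4205 = 27·155 + 20; 155 = 7·20 + 15; 20 = 1·15 + 5; 15 = 3·5 + 0 → 5
gcd(5, 2645): 2645 = 529·5 + 0 → 5
gcd(5, 9635): 9635 = 1927·5 + 0 → 5
gcd(5, 3055): 3055 = 611·5 + 0 → 5

5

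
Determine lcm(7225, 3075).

gcd first: 7225 = 2·3075 + 1075; 3075 = 2·1075 + 925; 1075 = 1·925 + 150; 925 = 6·150 + 25; 150 = 6·25 + 0 → gcd = 25
lcm = 7225·3075/gcd = 22216875/25 = 888675

888675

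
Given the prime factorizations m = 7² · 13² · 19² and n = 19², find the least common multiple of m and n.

2989441

max exponent per prime: 7² · 13² · 19² = 2989441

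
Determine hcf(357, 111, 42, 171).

gcd(357, 111): 357 = 3·111 + 24; 111 = 4·24 + 15; 24 = 1·15 + 9; 15 = 1·9 + 6; 9 = 1·6 + 3; 6 = 2·3 + 0 → 3
gcd(3, 42): 42 = 14·3 + 0 → 3
gcd(3, 171): 171 = 57·3 + 0 → 3

3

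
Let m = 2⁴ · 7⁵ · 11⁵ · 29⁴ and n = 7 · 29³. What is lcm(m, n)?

30631312085553872

max exponent per prime: 2⁴ · 7⁵ · 11⁵ · 29⁴ = 30631312085553872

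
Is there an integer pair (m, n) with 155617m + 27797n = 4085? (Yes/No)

No

By Bézout, 155617m + 27797n = 4085 has integer solutions iff gcd(155617, 27797) | 4085.
Euclid: 155617 = 5·27797 + 16632; 27797 = 1·16632 + 11165; 16632 = 1·11165 + 5467; 11165 = 2·5467 + 231; 5467 = 23·231 + 154; 231 = 1·154 + 77; 154 = 2·77 + 0. gcd = 77; 4085 mod 77 = 4. No.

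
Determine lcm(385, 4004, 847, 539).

1541540

lcm(385, 4004) = 385·4004/gcd = 1541540/77 = 20020
lcm(20020, 847) = 20020·847/gcd = 16956940/77 = 220220
lcm(220220, 539) = 220220·539/gcd = 118698580/77 = 1541540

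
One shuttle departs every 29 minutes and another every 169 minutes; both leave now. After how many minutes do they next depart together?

4901

gcd first: 169 = 5·29 + 24; 29 = 1·24 + 5; 24 = 4·5 + 4; 5 = 1·4 + 1; 4 = 4·1 + 0 → gcd = 1
lcm = 29·169/gcd = 4901/1 = 4901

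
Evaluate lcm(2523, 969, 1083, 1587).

8190851379

2523 = 3 · 29²; 969 = 3 · 17 · 19; 1083 = 3 · 19²; 1587 = 3 · 23²
lcm takes max exponent of each prime: 3 · 17 · 19² · 23² · 29² = 8190851379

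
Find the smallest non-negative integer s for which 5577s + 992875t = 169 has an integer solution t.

5697

Reduce mod 992875: 5577s ≡ 169 (mod 992875). With g = gcd(5577, 992875) = 169 dividing 169, divide through: 33s ≡ 1 (mod 5875).
Since gcd(33, 5875) = 1, s ≡ 1·(33)⁻¹ ≡ 5697 (mod 5875). Smallest non-negative: 5697.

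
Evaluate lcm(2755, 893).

129485

gcd first: 2755 = 3·893 + 76; 893 = 11·76 + 57; 76 = 1·57 + 19; 57 = 3·19 + 0 → gcd = 19
lcm = 2755·893/gcd = 2460215/19 = 129485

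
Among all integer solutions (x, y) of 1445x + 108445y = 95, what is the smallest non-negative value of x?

20038

Euclid: 108445 = 75·1445 + 70; 1445 = 20·70 + 45; 70 = 1·45 + 25; 45 = 1·25 + 20; 25 = 1·20 + 5; 20 = 4·5 + 0 → gcd = 5; 95 = 5·19.
Back-substitution yields 1445·(-4653) + 108445·(62) = 5, so one solution is x = -4653·19 = -88407, y = 62·19 = 1178.
Solutions in x differ by 108445/5 = 21689; the one in [0, 21689) is -88407 mod 21689 = 20038.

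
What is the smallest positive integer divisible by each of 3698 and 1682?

gcd first: 3698 = 2·1682 + 334; 1682 = 5·334 + 12; 334 = 27·12 + 10; 12 = 1·10 + 2; 10 = 5·2 + 0 → gcd = 2
lcm = 3698·1682/gcd = 6220036/2 = 3110018

3110018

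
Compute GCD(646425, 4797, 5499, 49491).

gcd(646425, 4797): 646425 = 134·4797 + 3627; 4797 = 1·3627 + 1170; 3627 = 3·1170 + 117; 1170 = 10·117 + 0 → 117
gcd(117, 5499): 5499 = 47·117 + 0 → 117
gcd(117, 49491): 49491 = 423·117 + 0 → 117

117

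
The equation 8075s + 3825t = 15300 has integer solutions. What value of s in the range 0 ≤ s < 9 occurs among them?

0

Euclid: 8075 = 2·3825 + 425; 3825 = 9·425 + 0 → gcd = 425; 15300 = 425·36.
Back-substitution yields 8075·(1) + 3825·(-2) = 425, so one solution is s = 1·36 = 36, t = -2·36 = -72.
Solutions in s differ by 3825/425 = 9; the one in [0, 9) is 36 mod 9 = 0.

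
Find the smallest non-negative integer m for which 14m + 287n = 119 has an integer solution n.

gcd(14, 287) = 7 (Euclid: 287 = 20·14 + 7; 14 = 2·7 + 0), and 7 | 119.
Extended Euclid: 14·(-20) + 287·(1) = 7. Scale by 17: m₀ = -340.
General solution m = m₀ + 41t; reducing mod 41 gives m = 29 (and n = -1).

29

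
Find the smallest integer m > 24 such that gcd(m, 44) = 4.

Multiples of 4 above 24: 4·7, 4·8, … . Need the cofactor coprime to 44/4 = 11.
Checking s = 7, 8, … the first with gcd(s, 11) = 1 is s = 7, giving 28.

28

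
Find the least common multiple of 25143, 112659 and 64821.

25143 = 3 · 17² · 29; 112659 = 3 · 17 · 47²; 64821 = 3 · 17 · 31 · 41
lcm takes max exponent of each prime: 3 · 17² · 29 · 31 · 41 · 47² = 70592467377

70592467377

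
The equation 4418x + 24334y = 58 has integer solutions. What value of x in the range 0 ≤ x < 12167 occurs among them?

11115

gcd(4418, 24334) = 2 (Euclid: 24334 = 5·4418 + 2244; 4418 = 1·2244 + 2174; 2244 = 1·2174 + 70; 2174 = 31·70 + 4; 70 = 17·4 + 2; 4 = 2·2 + 0), and 2 | 58.
Extended Euclid: 4418·(-5910) + 24334·(1073) = 2. Scale by 29: x₀ = -171390.
General solution x = x₀ + 12167t; reducing mod 12167 gives x = 11115 (and y = -2018).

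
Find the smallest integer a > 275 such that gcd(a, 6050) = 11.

297

gcd(a, 6050) = 11 forces 11 | a; write a = 11s. Then gcd(11s, 11·550) = 11·gcd(s, 550), so need gcd(s, 550) = 1.
11s > 275 gives s ≥ 26. The least s ≥ 26 coprime to 550 is 27, so a = 11·27 = 297.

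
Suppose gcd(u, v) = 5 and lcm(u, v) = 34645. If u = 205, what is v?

u·v = gcd·lcm = 5·34645 = 173225, so v = 173225/205 = 845.

845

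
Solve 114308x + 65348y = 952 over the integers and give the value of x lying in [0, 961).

Reduce mod 65348: 114308x ≡ 952 (mod 65348). With g = gcd(114308, 65348) = 68 dividing 952, divide through: 1681x ≡ 14 (mod 961).
Since gcd(1681, 961) = 1, x ≡ 14·(1681)⁻¹ ≡ 622 (mod 961). Smallest non-negative: 622.

622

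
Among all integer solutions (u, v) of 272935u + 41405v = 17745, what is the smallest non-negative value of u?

21

Reduce mod 41405: 272935u ≡ 17745 (mod 41405). With g = gcd(272935, 41405) = 845 dividing 17745, divide through: 323u ≡ 21 (mod 49).
Since gcd(323, 49) = 1, u ≡ 21·(323)⁻¹ ≡ 21 (mod 49). Smallest non-negative: 21.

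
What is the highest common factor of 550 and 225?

25

Euclid: 550 = 2·225 + 100; 225 = 2·100 + 25; 100 = 4·25 + 0. Last nonzero remainder: 25.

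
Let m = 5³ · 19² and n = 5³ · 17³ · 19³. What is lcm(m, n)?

4212283375

max exponent per prime: 5³ · 17³ · 19³ = 4212283375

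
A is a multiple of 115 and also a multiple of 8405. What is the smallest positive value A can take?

gcd first: 8405 = 73·115 + 10; 115 = 11·10 + 5; 10 = 2·5 + 0 → gcd = 5
lcm = 115·8405/gcd = 966575/5 = 193315

193315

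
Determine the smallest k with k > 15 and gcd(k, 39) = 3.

18

gcd(k, 39) = 3 forces 3 | k; write k = 3s. Then gcd(3s, 3·13) = 3·gcd(s, 13), so need gcd(s, 13) = 1.
3s > 15 gives s ≥ 6. The least s ≥ 6 coprime to 13 is 6, so k = 3·6 = 18.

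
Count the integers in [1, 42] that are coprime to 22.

22 = 2·11. Inclusion–exclusion on these primes:
42 − ⌊42/2⌋ − ⌊42/11⌋ + ⌊42/22⌋ = 19

19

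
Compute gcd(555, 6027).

Euclid: 6027 = 10·555 + 477; 555 = 1·477 + 78; 477 = 6·78 + 9; 78 = 8·9 + 6; 9 = 1·6 + 3; 6 = 2·3 + 0. Last nonzero remainder: 3.

3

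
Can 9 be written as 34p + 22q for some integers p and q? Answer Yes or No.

No

By Bézout, 34p + 22q = 9 has integer solutions iff gcd(34, 22) | 9.
Euclid: 34 = 1·22 + 12; 22 = 1·12 + 10; 12 = 1·10 + 2; 10 = 5·2 + 0. gcd = 2; 9 mod 2 = 1. No.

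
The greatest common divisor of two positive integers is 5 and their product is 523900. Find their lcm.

Since gcd(u,v)·lcm(u,v) = uv, lcm = 523900/5 = 104780.

104780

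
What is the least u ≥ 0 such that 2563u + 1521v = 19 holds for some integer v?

gcd(2563, 1521) = 1 (Euclid: 2563 = 1·1521 + 1042; 1521 = 1·1042 + 479; 1042 = 2·479 + 84; 479 = 5·84 + 59; 84 = 1·59 + 25; 59 = 2·25 + 9; 25 = 2·9 + 7; 9 = 1·7 + 2; 7 = 3·2 + 1; 2 = 2·1 + 0), and 1 | 19.
Extended Euclid: 2563·(670) + 1521·(-1129) = 1. Scale by 19: u₀ = 12730.
General solution u = u₀ + 1521t; reducing mod 1521 gives u = 562 (and v = -947).

562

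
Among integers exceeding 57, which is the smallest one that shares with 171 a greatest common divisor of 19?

76

171 = 19·9. Any m with gcd(m, 171) = 19 is a multiple of 19, say 19s, with s coprime to 9.
Need s > 57/19, so s ≥ 4. First s ≥ 4 with gcd(s, 9) = 1 is s = 4. Thus m = 19·4 = 76.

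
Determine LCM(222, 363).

gcd first: 363 = 1·222 + 141; 222 = 1·141 + 81; 141 = 1·81 + 60; 81 = 1·60 + 21; 60 = 2·21 + 18; 21 = 1·18 + 3; 18 = 6·3 + 0 → gcd = 3
lcm = 222·363/gcd = 80586/3 = 26862

26862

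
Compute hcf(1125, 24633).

9

Euclid: 24633 = 21·1125 + 1008; 1125 = 1·1008 + 117; 1008 = 8·117 + 72; 117 = 1·72 + 45; 72 = 1·45 + 27; 45 = 1·27 + 18; 27 = 1·18 + 9; 18 = 2·9 + 0. Last nonzero remainder: 9.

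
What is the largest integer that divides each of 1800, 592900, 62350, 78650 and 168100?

50

gcd(1800, 592900): 592900 = 329·1800 + 700; 1800 = 2·700 + 400; 700 = 1·400 + 300; 400 = 1·300 + 100; 300 = 3·100 + 0 → 100
gcd(100, 62350): 62350 = 623·100 + 50; 100 = 2·50 + 0 → 50
gcd(50, 78650): 78650 = 1573·50 + 0 → 50
gcd(50, 168100): 168100 = 3362·50 + 0 → 50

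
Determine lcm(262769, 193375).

262769 = 13 · 17 · 29 · 41; 193375 = 5³ · 7 · 13 · 17
max exponents: 5³ · 7 · 13 · 17 · 29 · 41 = 229922875

229922875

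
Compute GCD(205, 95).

5

205 = 5 · 41
95 = 5 · 19
Common: 5 = 5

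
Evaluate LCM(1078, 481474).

5296214

gcd first: 481474 = 446·1078 + 686; 1078 = 1·686 + 392; 686 = 1·392 + 294; 392 = 1·294 + 98; 294 = 3·98 + 0 → gcd = 98
lcm = 1078·481474/gcd = 519028972/98 = 5296214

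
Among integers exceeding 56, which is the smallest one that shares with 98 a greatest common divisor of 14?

gcd(t, 98) = 14 forces 14 | t; write t = 14s. Then gcd(14s, 14·7) = 14·gcd(s, 7), so need gcd(s, 7) = 1.
14s > 56 gives s ≥ 5. The least s ≥ 5 coprime to 7 is 5, so t = 14·5 = 70.

70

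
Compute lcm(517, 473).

22231

gcd first: 517 = 1·473 + 44; 473 = 10·44 + 33; 44 = 1·33 + 11; 33 = 3·11 + 0 → gcd = 11
lcm = 517·473/gcd = 244541/11 = 22231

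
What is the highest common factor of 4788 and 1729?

Euclid: 4788 = 2·1729 + 1330; 1729 = 1·1330 + 399; 1330 = 3·399 + 133; 399 = 3·133 + 0. Last nonzero remainder: 133.

133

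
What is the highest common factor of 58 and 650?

2

58 = 2 · 29
650 = 2 · 5² · 13
Common: 2 = 2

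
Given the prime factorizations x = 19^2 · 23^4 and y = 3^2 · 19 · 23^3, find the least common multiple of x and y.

909203409

max exponent per prime: 3^2 · 19^2 · 23^4 = 909203409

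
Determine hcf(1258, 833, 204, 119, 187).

1258 = 2 · 17 · 37; 833 = 7² · 17; 204 = 2² · 3 · 17; 119 = 7 · 17; 187 = 11 · 17
gcd takes min exponent of each prime: 17 = 17

17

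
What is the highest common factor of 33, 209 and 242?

11

gcd(33, 209): 209 = 6·33 + 11; 33 = 3·11 + 0 → 11
gcd(11, 242): 242 = 22·11 + 0 → 11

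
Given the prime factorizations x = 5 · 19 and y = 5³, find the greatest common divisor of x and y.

min exponent per shared prime: 5 = 5

5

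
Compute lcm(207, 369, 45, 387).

1824705

207 = 3² · 23; 369 = 3² · 41; 45 = 3² · 5; 387 = 3² · 43
lcm takes max exponent of each prime: 3² · 5 · 23 · 41 · 43 = 1824705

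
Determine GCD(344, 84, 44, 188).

4

gcd(344, 84): 344 = 4·84 + 8; 84 = 10·8 + 4; 8 = 2·4 + 0 → 4
gcd(4, 44): 44 = 11·4 + 0 → 4
gcd(4, 188): 188 = 47·4 + 0 → 4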